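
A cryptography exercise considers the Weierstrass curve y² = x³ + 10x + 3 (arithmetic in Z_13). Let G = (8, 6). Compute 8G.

O

Repeated addition: build up to 8G.
2G: tangent at (8, 6): λ = (3·8² + 10)/(2·6) ≡ 7/12. 12⁻¹ ≡ 12 (mod 13), so λ ≡ 7·12 ≡ 6.
  x = λ² - 8 - 8 = 36 - 16 ≡ 7; y = λ·(8 - 7) - 6 ≡ 0. → (7, 0)
3G: (7, 0) + (8, 6). λ = (6 - 0)/(8 - 7) ≡ 6/1 mod 13. 1⁻¹ ≡ 1 (mod 13) since 1·1 = 1 ≡ 1, so λ ≡ 6.
  x = λ² - 7 - 8 = 36 - 15 ≡ 8; y = λ·(7 - 8) - 0 ≡ 7. → (8, 7)
4G: (8, 7) + (8, 6): same x and y₁ ≡ -y₂, so the sum is ∞.
5G: ∞ + (8, 6) = (8, 6) (identity).
6G: tangent at (8, 6): λ = (3·8² + 10)/(2·6) ≡ 7/12. 12⁻¹ ≡ 12 (mod 13), so λ ≡ 7·12 ≡ 6.
  x = λ² - 8 - 8 = 36 - 16 ≡ 7; y = λ·(8 - 7) - 6 ≡ 0. → (7, 0)
7G: (7, 0) + (8, 6). λ = (6 - 0)/(8 - 7) ≡ 6/1 mod 13. 1⁻¹ ≡ 1 (mod 13), so λ ≡ 6.
  x = λ² - 7 - 8 = 36 - 15 ≡ 8; y = λ·(7 - 8) - 0 ≡ 7. → (8, 7)
8G: (8, 7) + (8, 6): same x and y₁ ≡ -y₂, so the sum is ∞.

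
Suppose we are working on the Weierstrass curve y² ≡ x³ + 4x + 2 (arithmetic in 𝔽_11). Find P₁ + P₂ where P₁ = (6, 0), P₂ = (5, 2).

(4, 7)

(6, 0) + (5, 2). λ = (2 - 0)/(5 - 6) ≡ 2/10 mod 11. 10⁻¹ ≡ 10 (mod 11), so λ ≡ 9.
  x = λ² - 6 - 5 = 81 - 11 ≡ 4; y = λ·(6 - 4) - 0 ≡ 7. → (4, 7)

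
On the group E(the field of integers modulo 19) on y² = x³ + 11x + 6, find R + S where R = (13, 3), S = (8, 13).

(2, 13)

(13, 3) + (8, 13). λ = (13 - 3)/(8 - 13) ≡ 10/14 mod 19. 14⁻¹ ≡ 15 (mod 19) since 14·15 = 210 ≡ 1, so λ ≡ 17.
  x = λ² - 13 - 8 = 289 - 21 ≡ 2; y = λ·(13 - 2) - 3 ≡ 13. → (2, 13)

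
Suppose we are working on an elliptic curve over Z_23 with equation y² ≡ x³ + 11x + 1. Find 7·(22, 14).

Write Q = (22, 14).
Repeated addition: build up to 7Q.
2Q: tangent at (22, 14): λ = (3·22² + 11)/(2·14) ≡ 14/5. 5⁻¹ ≡ 14 (mod 23), so λ ≡ 14·14 ≡ 12.
  x = λ² - 22 - 22 = 144 - 44 ≡ 8; y = λ·(22 - 8) - 14 ≡ 16. → (8, 16)
3Q: (8, 16) + (22, 14). λ = (14 - 16)/(22 - 8) ≡ 21/14 mod 23. 14⁻¹ ≡ 5 (mod 23), so λ ≡ 13.
  x = λ² - 8 - 22 = 169 - 30 ≡ 1; y = λ·(8 - 1) - 16 ≡ 6. → (1, 6)
4Q: (1, 6) + (22, 14). λ = (14 - 6)/(22 - 1) ≡ 8/21 mod 23. 21⁻¹ ≡ 11 (mod 23), so λ ≡ 19.
  x = λ² - 1 - 22 = 361 - 23 ≡ 16; y = λ·(1 - 16) - 6 ≡ 8. → (16, 8)
5Q: (16, 8) + (22, 14). λ = (14 - 8)/(22 - 16) ≡ 6/6 mod 23. 6⁻¹ ≡ 4 (mod 23), so λ ≡ 1.
  x = λ² - 16 - 22 = 1 - 38 ≡ 9; y = λ·(16 - 9) - 8 ≡ 22. → (9, 22)
6Q: (9, 22) + (22, 14). λ = (14 - 22)/(22 - 9) ≡ 15/13 mod 23. 13⁻¹ ≡ 16 (mod 23), so λ ≡ 10.
  x = λ² - 9 - 22 = 100 - 31 ≡ 0; y = λ·(9 - 0) - 22 ≡ 22. → (0, 22)
7Q: (0, 22) + (22, 14). λ = (14 - 22)/(22 - 0) ≡ 15/22 mod 23. 22⁻¹ ≡ 22 (mod 23) since 22·22 = 484 ≡ 1, so λ ≡ 8.
  x = λ² - 0 - 22 = 64 - 22 ≡ 19; y = λ·(0 - 19) - 22 ≡ 10. → (19, 10)

(19, 10)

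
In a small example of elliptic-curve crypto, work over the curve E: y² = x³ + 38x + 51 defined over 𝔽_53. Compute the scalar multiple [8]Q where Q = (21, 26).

Double-and-add on 8 = (1000)₂. Start with Q = (21, 26) for the leading 1-bit.
double: tangent at (21, 26): λ = (3·21² + 38)/(2·26) ≡ 36/52. 52⁻¹ ≡ 52 (mod 53) since 52·52 = 2704 ≡ 1, so λ ≡ 36·52 ≡ 17.
  x = λ² - 21 - 21 = 289 - 42 ≡ 35; y = λ·(21 - 35) - 26 ≡ 1. → (35, 1)
double: tangent at (35, 1): λ = (3·35² + 38)/(2·1) ≡ 3/2. 2⁻¹ ≡ 27 (mod 53), so λ ≡ 3·27 ≡ 28.
  x = λ² - 35 - 35 = 784 - 70 ≡ 25; y = λ·(35 - 25) - 1 ≡ 14. → (25, 14)
double: tangent at (25, 14): λ = (3·25² + 38)/(2·14) ≡ 5/28. 28⁻¹ ≡ 36 (mod 53) since 28·36 = 1008 ≡ 1, so λ ≡ 5·36 ≡ 21.
  x = λ² - 25 - 25 = 441 - 50 ≡ 20; y = λ·(25 - 20) - 14 ≡ 38. → (20, 38)

(20, 38)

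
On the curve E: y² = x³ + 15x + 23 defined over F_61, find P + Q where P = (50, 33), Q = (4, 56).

(50, 33) + (4, 56). λ = (56 - 33)/(4 - 50) ≡ 23/15 mod 61. 15⁻¹ ≡ 57 (mod 61), so λ ≡ 30.
  x = λ² - 50 - 4 = 900 - 54 ≡ 53; y = λ·(50 - 53) - 33 ≡ 60. → (53, 60)

(53, 60)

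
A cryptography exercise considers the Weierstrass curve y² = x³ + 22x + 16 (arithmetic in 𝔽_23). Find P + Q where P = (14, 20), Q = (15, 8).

(0, 19)

(14, 20) + (15, 8). λ = (8 - 20)/(15 - 14) ≡ 11/1 mod 23. 1⁻¹ ≡ 1 (mod 23) since 1·1 = 1 ≡ 1, so λ ≡ 11.
  x = λ² - 14 - 15 = 121 - 29 ≡ 0; y = λ·(14 - 0) - 20 ≡ 19. → (0, 19)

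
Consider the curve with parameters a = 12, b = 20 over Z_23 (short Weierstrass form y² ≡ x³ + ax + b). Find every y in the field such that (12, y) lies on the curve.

x³ + 12x + 20 = 1892 ≡ 6 (mod 23).
Square roots of 6 mod 23: 11 and 12 (since 11² = 121 ≡ 6).

11, 12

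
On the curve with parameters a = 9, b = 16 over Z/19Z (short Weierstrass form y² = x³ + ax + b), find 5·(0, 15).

Write P = (0, 15).
Double-and-add on 5 = (101)₂. Start with P = (0, 15) for the leading 1-bit.
double: tangent at (0, 15): λ = (3·0² + 9)/(2·15) ≡ 9/11. 11⁻¹ ≡ 7 (mod 19), so λ ≡ 9·7 ≡ 6.
  x = λ² - 0 - 0 = 36 - 0 ≡ 17; y = λ·(0 - 17) - 15 ≡ 16. → (17, 16)
double: tangent at (17, 16): λ = (3·17² + 9)/(2·16) ≡ 2/13. 13⁻¹ ≡ 3 (mod 19) since 13·3 = 39 ≡ 1, so λ ≡ 2·3 ≡ 6.
  x = λ² - 17 - 17 = 36 - 34 ≡ 2; y = λ·(17 - 2) - 16 ≡ 17. → (2, 17)
add P: (2, 17) + (0, 15). λ = (15 - 17)/(0 - 2) ≡ 17/17 mod 19. 17⁻¹ ≡ 9 (mod 19), so λ ≡ 1.
  x = λ² - 2 - 0 = 1 - 2 ≡ 18; y = λ·(2 - 18) - 17 ≡ 5. → (18, 5)

(18, 5)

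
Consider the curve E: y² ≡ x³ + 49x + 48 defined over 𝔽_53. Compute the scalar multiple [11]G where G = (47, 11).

(28, 30)

Repeated addition: build up to 11G.
2G: tangent at (47, 11): λ = (3·47² + 49)/(2·11) ≡ 51/22. 22⁻¹ ≡ 41 (mod 53) since 22·41 = 902 ≡ 1, so λ ≡ 51·41 ≡ 24.
  x = λ² - 47 - 47 = 576 - 94 ≡ 5; y = λ·(47 - 5) - 11 ≡ 43. → (5, 43)
3G: (5, 43) + (47, 11). λ = (11 - 43)/(47 - 5) ≡ 21/42 mod 53. 42⁻¹ ≡ 24 (mod 53), so λ ≡ 27.
  x = λ² - 5 - 47 = 729 - 52 ≡ 41; y = λ·(5 - 41) - 43 ≡ 45. → (41, 45)
4G: (41, 45) + (47, 11). λ = (11 - 45)/(47 - 41) ≡ 19/6 mod 53. 6⁻¹ ≡ 9 (mod 53), so λ ≡ 12.
  x = λ² - 41 - 47 = 144 - 88 ≡ 3; y = λ·(41 - 3) - 45 ≡ 40. → (3, 40)
5G: (3, 40) + (47, 11). λ = (11 - 40)/(47 - 3) ≡ 24/44 mod 53. 44⁻¹ ≡ 47 (mod 53), so λ ≡ 15.
  x = λ² - 3 - 47 = 225 - 50 ≡ 16; y = λ·(3 - 16) - 40 ≡ 30. → (16, 30)
6G: (16, 30) + (47, 11). λ = (11 - 30)/(47 - 16) ≡ 34/31 mod 53. 31⁻¹ ≡ 12 (mod 53), so λ ≡ 37.
  x = λ² - 16 - 47 = 1369 - 63 ≡ 34; y = λ·(16 - 34) - 30 ≡ 46. → (34, 46)
7G: (34, 46) + (47, 11). λ = (11 - 46)/(47 - 34) ≡ 18/13 mod 53. 13⁻¹ ≡ 49 (mod 53) since 13·49 = 637 ≡ 1, so λ ≡ 34.
  x = λ² - 34 - 47 = 1156 - 81 ≡ 15; y = λ·(34 - 15) - 46 ≡ 17. → (15, 17)
8G: (15, 17) + (47, 11). λ = (11 - 17)/(47 - 15) ≡ 47/32 mod 53. 32⁻¹ ≡ 5 (mod 53), so λ ≡ 23.
  x = λ² - 15 - 47 = 529 - 62 ≡ 43; y = λ·(15 - 43) - 17 ≡ 28. → (43, 28)
9G: (43, 28) + (47, 11). λ = (11 - 28)/(47 - 43) ≡ 36/4 mod 53. 4⁻¹ ≡ 40 (mod 53) since 4·40 = 160 ≡ 1, so λ ≡ 9.
  x = λ² - 43 - 47 = 81 - 90 ≡ 44; y = λ·(43 - 44) - 28 ≡ 16. → (44, 16)
10G: (44, 16) + (47, 11). λ = (11 - 16)/(47 - 44) ≡ 48/3 mod 53. 3⁻¹ ≡ 18 (mod 53), so λ ≡ 16.
  x = λ² - 44 - 47 = 256 - 91 ≡ 6; y = λ·(44 - 6) - 16 ≡ 9. → (6, 9)
11G: (6, 9) + (47, 11). λ = (11 - 9)/(47 - 6) ≡ 2/41 mod 53. 41⁻¹ ≡ 22 (mod 53) since 41·22 = 902 ≡ 1, so λ ≡ 44.
  x = λ² - 6 - 47 = 1936 - 53 ≡ 28; y = λ·(6 - 28) - 9 ≡ 30. → (28, 30)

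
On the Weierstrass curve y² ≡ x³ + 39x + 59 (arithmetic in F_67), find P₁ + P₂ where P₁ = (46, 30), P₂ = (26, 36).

(44, 23)

(46, 30) + (26, 36). λ = (36 - 30)/(26 - 46) ≡ 6/47 mod 67. 47⁻¹ ≡ 10 (mod 67) since 47·10 = 470 ≡ 1, so λ ≡ 60.
  x = λ² - 46 - 26 = 3600 - 72 ≡ 44; y = λ·(46 - 44) - 30 ≡ 23. → (44, 23)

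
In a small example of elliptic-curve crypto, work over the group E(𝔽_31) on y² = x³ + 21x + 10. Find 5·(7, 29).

Write Q = (7, 29).
Double-and-add on 5 = (101)₂. Start with Q = (7, 29) for the leading 1-bit.
double: tangent at (7, 29): λ = (3·7² + 21)/(2·29) ≡ 13/27. 27⁻¹ ≡ 23 (mod 31), so λ ≡ 13·23 ≡ 20.
  x = λ² - 7 - 7 = 400 - 14 ≡ 14; y = λ·(7 - 14) - 29 ≡ 17. → (14, 17)
double: tangent at (14, 17): λ = (3·14² + 21)/(2·17) ≡ 20/3. 3⁻¹ ≡ 21 (mod 31) since 3·21 = 63 ≡ 1, so λ ≡ 20·21 ≡ 17.
  x = λ² - 14 - 14 = 289 - 28 ≡ 13; y = λ·(14 - 13) - 17 ≡ 0. → (13, 0)
add Q: (13, 0) + (7, 29). λ = (29 - 0)/(7 - 13) ≡ 29/25 mod 31. 25⁻¹ ≡ 5 (mod 31), so λ ≡ 21.
  x = λ² - 13 - 7 = 441 - 20 ≡ 18; y = λ·(13 - 18) - 0 ≡ 19. → (18, 19)

(18, 19)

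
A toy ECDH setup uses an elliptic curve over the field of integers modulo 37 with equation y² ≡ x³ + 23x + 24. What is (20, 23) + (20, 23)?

(24, 9)

tangent at (20, 23): λ = (3·20² + 23)/(2·23) ≡ 2/9. 9⁻¹ ≡ 33 (mod 37), so λ ≡ 2·33 ≡ 29.
  x = λ² - 20 - 20 = 841 - 40 ≡ 24; y = λ·(20 - 24) - 23 ≡ 9. → (24, 9)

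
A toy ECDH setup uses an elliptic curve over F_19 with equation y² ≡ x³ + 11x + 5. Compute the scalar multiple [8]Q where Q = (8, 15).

Repeated addition: build up to 8Q.
2Q: tangent at (8, 15): λ = (3·8² + 11)/(2·15) ≡ 13/11. 11⁻¹ ≡ 7 (mod 19), so λ ≡ 13·7 ≡ 15.
  x = λ² - 8 - 8 = 225 - 16 ≡ 0; y = λ·(8 - 0) - 15 ≡ 10. → (0, 10)
3Q: (0, 10) + (8, 15). λ = (15 - 10)/(8 - 0) ≡ 5/8 mod 19. 8⁻¹ ≡ 12 (mod 19) since 8·12 = 96 ≡ 1, so λ ≡ 3.
  x = λ² - 0 - 8 = 9 - 8 ≡ 1; y = λ·(0 - 1) - 10 ≡ 6. → (1, 6)
4Q: (1, 6) + (8, 15). λ = (15 - 6)/(8 - 1) ≡ 9/7 mod 19. 7⁻¹ ≡ 11 (mod 19) since 7·11 = 77 ≡ 1, so λ ≡ 4.
  x = λ² - 1 - 8 = 16 - 9 ≡ 7; y = λ·(1 - 7) - 6 ≡ 8. → (7, 8)
5Q: (7, 8) + (8, 15). λ = (15 - 8)/(8 - 7) ≡ 7/1 mod 19. 1⁻¹ ≡ 1 (mod 19), so λ ≡ 7.
  x = λ² - 7 - 8 = 49 - 15 ≡ 15; y = λ·(7 - 15) - 8 ≡ 12. → (15, 12)
6Q: (15, 12) + (8, 15). λ = (15 - 12)/(8 - 15) ≡ 3/12 mod 19. 12⁻¹ ≡ 8 (mod 19), so λ ≡ 5.
  x = λ² - 15 - 8 = 25 - 23 ≡ 2; y = λ·(15 - 2) - 12 ≡ 15. → (2, 15)
7Q: (2, 15) + (8, 15). λ = (15 - 15)/(8 - 2) ≡ 0/6 mod 19. 6⁻¹ ≡ 16 (mod 19), so λ ≡ 0.
  x = λ² - 2 - 8 = 0 - 10 ≡ 9; y = λ·(2 - 9) - 15 ≡ 4. → (9, 4)
8Q: (9, 4) + (8, 15). λ = (15 - 4)/(8 - 9) ≡ 11/18 mod 19. 18⁻¹ ≡ 18 (mod 19) since 18·18 = 324 ≡ 1, so λ ≡ 8.
  x = λ² - 9 - 8 = 64 - 17 ≡ 9; y = λ·(9 - 9) - 4 ≡ 15. → (9, 15)

(9, 15)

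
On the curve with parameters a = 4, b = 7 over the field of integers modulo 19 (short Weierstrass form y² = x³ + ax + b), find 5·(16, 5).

Write P = (16, 5).
Double-and-add on 5 = (101)₂. Start with P = (16, 5) for the leading 1-bit.
double: tangent at (16, 5): λ = (3·16² + 4)/(2·5) ≡ 12/10. 10⁻¹ ≡ 2 (mod 19) since 10·2 = 20 ≡ 1, so λ ≡ 12·2 ≡ 5.
  x = λ² - 16 - 16 = 25 - 32 ≡ 12; y = λ·(16 - 12) - 5 ≡ 15. → (12, 15)
double: tangent at (12, 15): λ = (3·12² + 4)/(2·15) ≡ 18/11. 11⁻¹ ≡ 7 (mod 19), so λ ≡ 18·7 ≡ 12.
  x = λ² - 12 - 12 = 144 - 24 ≡ 6; y = λ·(12 - 6) - 15 ≡ 0. → (6, 0)
add P: (6, 0) + (16, 5). λ = (5 - 0)/(16 - 6) ≡ 5/10 mod 19. 10⁻¹ ≡ 2 (mod 19), so λ ≡ 10.
  x = λ² - 6 - 16 = 100 - 22 ≡ 2; y = λ·(6 - 2) - 0 ≡ 2. → (2, 2)

(2, 2)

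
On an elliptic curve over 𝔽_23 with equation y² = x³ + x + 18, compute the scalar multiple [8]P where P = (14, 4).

(16, 17)

Repeated addition: build up to 8P.
2P: tangent at (14, 4): λ = (3·14² + 1)/(2·4) ≡ 14/8. 8⁻¹ ≡ 3 (mod 23), so λ ≡ 14·3 ≡ 19.
  x = λ² - 14 - 14 = 361 - 28 ≡ 11; y = λ·(14 - 11) - 4 ≡ 7. → (11, 7)
3P: (11, 7) + (14, 4). λ = (4 - 7)/(14 - 11) ≡ 20/3 mod 23. 3⁻¹ ≡ 8 (mod 23) since 3·8 = 24 ≡ 1, so λ ≡ 22.
  x = λ² - 11 - 14 = 484 - 25 ≡ 22; y = λ·(11 - 22) - 7 ≡ 4. → (22, 4)
4P: (22, 4) + (14, 4). λ = (4 - 4)/(14 - 22) ≡ 0/15 mod 23. 15⁻¹ ≡ 20 (mod 23), so λ ≡ 0.
  x = λ² - 22 - 14 = 0 - 36 ≡ 10; y = λ·(22 - 10) - 4 ≡ 19. → (10, 19)
5P: (10, 19) + (14, 4). λ = (4 - 19)/(14 - 10) ≡ 8/4 mod 23. 4⁻¹ ≡ 6 (mod 23), so λ ≡ 2.
  x = λ² - 10 - 14 = 4 - 24 ≡ 3; y = λ·(10 - 3) - 19 ≡ 18. → (3, 18)
6P: (3, 18) + (14, 4). λ = (4 - 18)/(14 - 3) ≡ 9/11 mod 23. 11⁻¹ ≡ 21 (mod 23) since 11·21 = 231 ≡ 1, so λ ≡ 5.
  x = λ² - 3 - 14 = 25 - 17 ≡ 8; y = λ·(3 - 8) - 18 ≡ 3. → (8, 3)
7P: (8, 3) + (14, 4). λ = (4 - 3)/(14 - 8) ≡ 1/6 mod 23. 6⁻¹ ≡ 4 (mod 23) since 6·4 = 24 ≡ 1, so λ ≡ 4.
  x = λ² - 8 - 14 = 16 - 22 ≡ 17; y = λ·(8 - 17) - 3 ≡ 7. → (17, 7)
8P: (17, 7) + (14, 4). λ = (4 - 7)/(14 - 17) ≡ 20/20 mod 23. 20⁻¹ ≡ 15 (mod 23), so λ ≡ 1.
  x = λ² - 17 - 14 = 1 - 31 ≡ 16; y = λ·(17 - 16) - 7 ≡ 17. → (16, 17)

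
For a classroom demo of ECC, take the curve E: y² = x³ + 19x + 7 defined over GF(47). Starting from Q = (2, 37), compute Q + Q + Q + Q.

Repeated addition: build up to 4Q.
2Q: tangent at (2, 37): λ = (3·2² + 19)/(2·37) ≡ 31/27. 27⁻¹ ≡ 7 (mod 47), so λ ≡ 31·7 ≡ 29.
  x = λ² - 2 - 2 = 841 - 4 ≡ 38; y = λ·(2 - 38) - 37 ≡ 0. → (38, 0)
3Q: (38, 0) + (2, 37). λ = (37 - 0)/(2 - 38) ≡ 37/11 mod 47. 11⁻¹ ≡ 30 (mod 47) since 11·30 = 330 ≡ 1, so λ ≡ 29.
  x = λ² - 38 - 2 = 841 - 40 ≡ 2; y = λ·(38 - 2) - 0 ≡ 10. → (2, 10)
4Q: (2, 10) + (2, 37): same x and y₁ ≡ -y₂, so the sum is 𝒪.

O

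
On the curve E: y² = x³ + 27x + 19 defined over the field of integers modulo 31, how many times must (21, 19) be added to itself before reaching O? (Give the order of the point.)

5

2P: tangent at (21, 19): λ = (3·21² + 27)/(2·19) ≡ 17/7. 7⁻¹ ≡ 9 (mod 31) since 7·9 = 63 ≡ 1, so λ ≡ 17·9 ≡ 29.
  x = λ² - 21 - 21 = 841 - 42 ≡ 24; y = λ·(21 - 24) - 19 ≡ 18. → (24, 18)
3P: (24, 18) + (21, 19). λ = (19 - 18)/(21 - 24) ≡ 1/28 mod 31. 28⁻¹ ≡ 10 (mod 31), so λ ≡ 10.
  x = λ² - 24 - 21 = 100 - 45 ≡ 24; y = λ·(24 - 24) - 18 ≡ 13. → (24, 13)
4P: (24, 13) + (21, 19). λ = (19 - 13)/(21 - 24) ≡ 6/28 mod 31. 28⁻¹ ≡ 10 (mod 31), so λ ≡ 29.
  x = λ² - 24 - 21 = 841 - 45 ≡ 21; y = λ·(24 - 21) - 13 ≡ 12. → (21, 12)
5P: (21, 12) + (21, 19): same x and y₁ ≡ -y₂, so the sum is O.
5P = O, so the order is 5.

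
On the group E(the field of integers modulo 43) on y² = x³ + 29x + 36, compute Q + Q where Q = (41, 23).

tangent at (41, 23): λ = (3·41² + 29)/(2·23) ≡ 41/3. 3⁻¹ ≡ 29 (mod 43), so λ ≡ 41·29 ≡ 28.
  x = λ² - 41 - 41 = 784 - 82 ≡ 14; y = λ·(41 - 14) - 23 ≡ 2. → (14, 2)

(14, 2)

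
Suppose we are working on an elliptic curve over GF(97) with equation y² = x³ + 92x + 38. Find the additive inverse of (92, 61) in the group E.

(92, 36)

-(92, 61) = (92, -61 mod 97) = (92, 36).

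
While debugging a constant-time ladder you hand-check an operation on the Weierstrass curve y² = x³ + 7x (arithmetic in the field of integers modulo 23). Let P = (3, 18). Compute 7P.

(18, 22)

Repeated addition: build up to 7P.
2P: tangent at (3, 18): λ = (3·3² + 7)/(2·18) ≡ 11/13. 13⁻¹ ≡ 16 (mod 23) since 13·16 = 208 ≡ 1, so λ ≡ 11·16 ≡ 15.
  x = λ² - 3 - 3 = 225 - 6 ≡ 12; y = λ·(3 - 12) - 18 ≡ 8. → (12, 8)
3P: (12, 8) + (3, 18). λ = (18 - 8)/(3 - 12) ≡ 10/14 mod 23. 14⁻¹ ≡ 5 (mod 23), so λ ≡ 4.
  x = λ² - 12 - 3 = 16 - 15 ≡ 1; y = λ·(12 - 1) - 8 ≡ 13. → (1, 13)
4P: (1, 13) + (3, 18). λ = (18 - 13)/(3 - 1) ≡ 5/2 mod 23. 2⁻¹ ≡ 12 (mod 23), so λ ≡ 14.
  x = λ² - 1 - 3 = 196 - 4 ≡ 8; y = λ·(1 - 8) - 13 ≡ 4. → (8, 4)
5P: (8, 4) + (3, 18). λ = (18 - 4)/(3 - 8) ≡ 14/18 mod 23. 18⁻¹ ≡ 9 (mod 23), so λ ≡ 11.
  x = λ² - 8 - 3 = 121 - 11 ≡ 18; y = λ·(8 - 18) - 4 ≡ 1. → (18, 1)
6P: (18, 1) + (3, 18). λ = (18 - 1)/(3 - 18) ≡ 17/8 mod 23. 8⁻¹ ≡ 3 (mod 23) since 8·3 = 24 ≡ 1, so λ ≡ 5.
  x = λ² - 18 - 3 = 25 - 21 ≡ 4; y = λ·(18 - 4) - 1 ≡ 0. → (4, 0)
7P: (4, 0) + (3, 18). λ = (18 - 0)/(3 - 4) ≡ 18/22 mod 23. 22⁻¹ ≡ 22 (mod 23), so λ ≡ 5.
  x = λ² - 4 - 3 = 25 - 7 ≡ 18; y = λ·(4 - 18) - 0 ≡ 22. → (18, 22)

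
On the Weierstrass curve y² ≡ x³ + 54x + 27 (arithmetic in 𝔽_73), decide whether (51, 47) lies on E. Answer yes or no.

no

y² = 47² ≡ 19; x³ + 54x + 27 = 135432 ≡ 17 (mod 73). 19 ≠ 17.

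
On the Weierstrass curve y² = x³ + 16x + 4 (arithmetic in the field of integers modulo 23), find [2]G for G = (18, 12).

tangent at (18, 12): λ = (3·18² + 16)/(2·12) ≡ 22/1. 1⁻¹ ≡ 1 (mod 23) since 1·1 = 1 ≡ 1, so λ ≡ 22·1 ≡ 22.
  x = λ² - 18 - 18 = 484 - 36 ≡ 11; y = λ·(18 - 11) - 12 ≡ 4. → (11, 4)

(11, 4)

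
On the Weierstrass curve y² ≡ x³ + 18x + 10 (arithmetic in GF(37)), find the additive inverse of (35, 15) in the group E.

(35, 22)

-(35, 15) = (35, -15 mod 37) = (35, 22).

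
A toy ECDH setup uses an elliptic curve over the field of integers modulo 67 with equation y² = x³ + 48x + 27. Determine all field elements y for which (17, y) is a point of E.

x³ + 48x + 27 = 5756 ≡ 61 (mod 67).
61 is a non-residue mod 67; no y exists.

none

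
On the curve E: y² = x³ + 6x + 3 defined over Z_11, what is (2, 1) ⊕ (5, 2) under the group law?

(2, 1) + (5, 2). λ = (2 - 1)/(5 - 2) ≡ 1/3 mod 11. 3⁻¹ ≡ 4 (mod 11) since 3·4 = 12 ≡ 1, so λ ≡ 4.
  x = λ² - 2 - 5 = 16 - 7 ≡ 9; y = λ·(2 - 9) - 1 ≡ 4. → (9, 4)

(9, 4)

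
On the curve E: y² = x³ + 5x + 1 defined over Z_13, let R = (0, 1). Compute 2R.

(3, 11)

tangent at (0, 1): λ = (3·0² + 5)/(2·1) ≡ 5/2. 2⁻¹ ≡ 7 (mod 13), so λ ≡ 5·7 ≡ 9.
  x = λ² - 0 - 0 = 81 - 0 ≡ 3; y = λ·(0 - 3) - 1 ≡ 11. → (3, 11)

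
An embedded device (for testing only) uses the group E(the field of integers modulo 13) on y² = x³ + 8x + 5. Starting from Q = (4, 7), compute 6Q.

(12, 10)

Repeated addition: build up to 6Q.
2Q: tangent at (4, 7): λ = (3·4² + 8)/(2·7) ≡ 4/1. 1⁻¹ ≡ 1 (mod 13), so λ ≡ 4·1 ≡ 4.
  x = λ² - 4 - 4 = 16 - 8 ≡ 8; y = λ·(4 - 8) - 7 ≡ 3. → (8, 3)
3Q: (8, 3) + (4, 7). λ = (7 - 3)/(4 - 8) ≡ 4/9 mod 13. 9⁻¹ ≡ 3 (mod 13), so λ ≡ 12.
  x = λ² - 8 - 4 = 144 - 12 ≡ 2; y = λ·(8 - 2) - 3 ≡ 4. → (2, 4)
4Q: (2, 4) + (4, 7). λ = (7 - 4)/(4 - 2) ≡ 3/2 mod 13. 2⁻¹ ≡ 7 (mod 13) since 2·7 = 14 ≡ 1, so λ ≡ 8.
  x = λ² - 2 - 4 = 64 - 6 ≡ 6; y = λ·(2 - 6) - 4 ≡ 3. → (6, 3)
5Q: (6, 3) + (4, 7). λ = (7 - 3)/(4 - 6) ≡ 4/11 mod 13. 11⁻¹ ≡ 6 (mod 13), so λ ≡ 11.
  x = λ² - 6 - 4 = 121 - 10 ≡ 7; y = λ·(6 - 7) - 3 ≡ 12. → (7, 12)
6Q: (7, 12) + (4, 7). λ = (7 - 12)/(4 - 7) ≡ 8/10 mod 13. 10⁻¹ ≡ 4 (mod 13), so λ ≡ 6.
  x = λ² - 7 - 4 = 36 - 11 ≡ 12; y = λ·(7 - 12) - 12 ≡ 10. → (12, 10)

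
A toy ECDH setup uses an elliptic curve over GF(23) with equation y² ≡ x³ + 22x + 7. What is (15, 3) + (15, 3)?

(18, 5)

tangent at (15, 3): λ = (3·15² + 22)/(2·3) ≡ 7/6. 6⁻¹ ≡ 4 (mod 23), so λ ≡ 7·4 ≡ 5.
  x = λ² - 15 - 15 = 25 - 30 ≡ 18; y = λ·(15 - 18) - 3 ≡ 5. → (18, 5)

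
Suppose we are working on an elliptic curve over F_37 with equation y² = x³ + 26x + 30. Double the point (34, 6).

tangent at (34, 6): λ = (3·34² + 26)/(2·6) ≡ 16/12. 12⁻¹ ≡ 34 (mod 37), so λ ≡ 16·34 ≡ 26.
  x = λ² - 34 - 34 = 676 - 68 ≡ 16; y = λ·(34 - 16) - 6 ≡ 18. → (16, 18)

(16, 18)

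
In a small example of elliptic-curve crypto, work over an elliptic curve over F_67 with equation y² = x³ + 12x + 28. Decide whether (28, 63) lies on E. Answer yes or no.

y² = 63² ≡ 16; x³ + 12x + 28 = 22316 ≡ 5 (mod 67). 16 ≠ 5.

no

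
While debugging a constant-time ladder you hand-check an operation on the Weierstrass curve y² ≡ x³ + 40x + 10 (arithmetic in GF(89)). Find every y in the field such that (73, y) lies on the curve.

13, 76

x³ + 40x + 10 = 391947 ≡ 80 (mod 89).
Square roots of 80 mod 89: 13 and 76 (since 13² = 169 ≡ 80).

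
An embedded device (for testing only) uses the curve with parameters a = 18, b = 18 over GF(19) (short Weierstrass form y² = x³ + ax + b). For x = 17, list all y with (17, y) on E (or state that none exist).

none

x³ + 18x + 18 = 5237 ≡ 12 (mod 19).
12 is a non-residue mod 19; no y exists.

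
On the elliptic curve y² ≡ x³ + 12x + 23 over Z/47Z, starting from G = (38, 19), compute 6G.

Repeated addition: build up to 6G.
2G: tangent at (38, 19): λ = (3·38² + 12)/(2·19) ≡ 20/38. 38⁻¹ ≡ 26 (mod 47), so λ ≡ 20·26 ≡ 3.
  x = λ² - 38 - 38 = 9 - 76 ≡ 27; y = λ·(38 - 27) - 19 ≡ 14. → (27, 14)
3G: (27, 14) + (38, 19). λ = (19 - 14)/(38 - 27) ≡ 5/11 mod 47. 11⁻¹ ≡ 30 (mod 47), so λ ≡ 9.
  x = λ² - 27 - 38 = 81 - 65 ≡ 16; y = λ·(27 - 16) - 14 ≡ 38. → (16, 38)
4G: (16, 38) + (38, 19). λ = (19 - 38)/(38 - 16) ≡ 28/22 mod 47. 22⁻¹ ≡ 15 (mod 47) since 22·15 = 330 ≡ 1, so λ ≡ 44.
  x = λ² - 16 - 38 = 1936 - 54 ≡ 2; y = λ·(16 - 2) - 38 ≡ 14. → (2, 14)
5G: (2, 14) + (38, 19). λ = (19 - 14)/(38 - 2) ≡ 5/36 mod 47. 36⁻¹ ≡ 17 (mod 47), so λ ≡ 38.
  x = λ² - 2 - 38 = 1444 - 40 ≡ 41; y = λ·(2 - 41) - 14 ≡ 8. → (41, 8)
6G: (41, 8) + (38, 19). λ = (19 - 8)/(38 - 41) ≡ 11/44 mod 47. 44⁻¹ ≡ 31 (mod 47), so λ ≡ 12.
  x = λ² - 41 - 38 = 144 - 79 ≡ 18; y = λ·(41 - 18) - 8 ≡ 33. → (18, 33)

(18, 33)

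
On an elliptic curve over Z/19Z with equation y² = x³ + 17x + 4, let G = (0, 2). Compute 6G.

(15, 9)

Repeated addition: build up to 6G.
2G: tangent at (0, 2): λ = (3·0² + 17)/(2·2) ≡ 17/4. 4⁻¹ ≡ 5 (mod 19), so λ ≡ 17·5 ≡ 9.
  x = λ² - 0 - 0 = 81 - 0 ≡ 5; y = λ·(0 - 5) - 2 ≡ 10. → (5, 10)
3G: (5, 10) + (0, 2). λ = (2 - 10)/(0 - 5) ≡ 11/14 mod 19. 14⁻¹ ≡ 15 (mod 19), so λ ≡ 13.
  x = λ² - 5 - 0 = 169 - 5 ≡ 12; y = λ·(5 - 12) - 10 ≡ 13. → (12, 13)
4G: (12, 13) + (0, 2). λ = (2 - 13)/(0 - 12) ≡ 8/7 mod 19. 7⁻¹ ≡ 11 (mod 19) since 7·11 = 77 ≡ 1, so λ ≡ 12.
  x = λ² - 12 - 0 = 144 - 12 ≡ 18; y = λ·(12 - 18) - 13 ≡ 10. → (18, 10)
5G: (18, 10) + (0, 2). λ = (2 - 10)/(0 - 18) ≡ 11/1 mod 19. 1⁻¹ ≡ 1 (mod 19), so λ ≡ 11.
  x = λ² - 18 - 0 = 121 - 18 ≡ 8; y = λ·(18 - 8) - 10 ≡ 5. → (8, 5)
6G: (8, 5) + (0, 2). λ = (2 - 5)/(0 - 8) ≡ 16/11 mod 19. 11⁻¹ ≡ 7 (mod 19) since 11·7 = 77 ≡ 1, so λ ≡ 17.
  x = λ² - 8 - 0 = 289 - 8 ≡ 15; y = λ·(8 - 15) - 5 ≡ 9. → (15, 9)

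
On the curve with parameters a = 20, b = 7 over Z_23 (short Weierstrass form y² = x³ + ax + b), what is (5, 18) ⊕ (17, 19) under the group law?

(5, 18) + (17, 19). λ = (19 - 18)/(17 - 5) ≡ 1/12 mod 23. 12⁻¹ ≡ 2 (mod 23), so λ ≡ 2.
  x = λ² - 5 - 17 = 4 - 22 ≡ 5; y = λ·(5 - 5) - 18 ≡ 5. → (5, 5)

(5, 5)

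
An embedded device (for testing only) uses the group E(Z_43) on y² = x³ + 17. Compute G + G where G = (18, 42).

(4, 34)

tangent at (18, 42): λ = (3·18² + 0)/(2·42) ≡ 26/41. 41⁻¹ ≡ 21 (mod 43), so λ ≡ 26·21 ≡ 30.
  x = λ² - 18 - 18 = 900 - 36 ≡ 4; y = λ·(18 - 4) - 42 ≡ 34. → (4, 34)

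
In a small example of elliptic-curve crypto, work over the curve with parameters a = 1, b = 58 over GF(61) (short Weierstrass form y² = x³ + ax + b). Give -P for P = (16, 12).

(16, 49)

-(16, 12) = (16, -12 mod 61) = (16, 49).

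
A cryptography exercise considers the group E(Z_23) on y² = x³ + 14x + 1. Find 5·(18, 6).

Write Q = (18, 6).
Repeated addition: build up to 5Q.
2Q: tangent at (18, 6): λ = (3·18² + 14)/(2·6) ≡ 20/12. 12⁻¹ ≡ 2 (mod 23), so λ ≡ 20·2 ≡ 17.
  x = λ² - 18 - 18 = 289 - 36 ≡ 0; y = λ·(18 - 0) - 6 ≡ 1. → (0, 1)
3Q: (0, 1) + (18, 6). λ = (6 - 1)/(18 - 0) ≡ 5/18 mod 23. 18⁻¹ ≡ 9 (mod 23) since 18·9 = 162 ≡ 1, so λ ≡ 22.
  x = λ² - 0 - 18 = 484 - 18 ≡ 6; y = λ·(0 - 6) - 1 ≡ 5. → (6, 5)
4Q: (6, 5) + (18, 6). λ = (6 - 5)/(18 - 6) ≡ 1/12 mod 23. 12⁻¹ ≡ 2 (mod 23), so λ ≡ 2.
  x = λ² - 6 - 18 = 4 - 24 ≡ 3; y = λ·(6 - 3) - 5 ≡ 1. → (3, 1)
5Q: (3, 1) + (18, 6). λ = (6 - 1)/(18 - 3) ≡ 5/15 mod 23. 15⁻¹ ≡ 20 (mod 23), so λ ≡ 8.
  x = λ² - 3 - 18 = 64 - 21 ≡ 20; y = λ·(3 - 20) - 1 ≡ 1. → (20, 1)

(20, 1)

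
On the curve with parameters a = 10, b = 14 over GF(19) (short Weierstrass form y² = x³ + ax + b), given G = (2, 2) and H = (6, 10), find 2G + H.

(8, 6)

First 2G:
Repeated addition: build up to 2G.
2G: tangent at (2, 2): λ = (3·2² + 10)/(2·2) ≡ 3/4. 4⁻¹ ≡ 5 (mod 19) since 4·5 = 20 ≡ 1, so λ ≡ 3·5 ≡ 15.
  x = λ² - 2 - 2 = 225 - 4 ≡ 12; y = λ·(2 - 12) - 2 ≡ 0. → (12, 0)
2G = (12, 0).
Finally 2G + H:
(12, 0) + (6, 10). λ = (10 - 0)/(6 - 12) ≡ 10/13 mod 19. 13⁻¹ ≡ 3 (mod 19) since 13·3 = 39 ≡ 1, so λ ≡ 11.
  x = λ² - 12 - 6 = 121 - 18 ≡ 8; y = λ·(12 - 8) - 0 ≡ 6. → (8, 6)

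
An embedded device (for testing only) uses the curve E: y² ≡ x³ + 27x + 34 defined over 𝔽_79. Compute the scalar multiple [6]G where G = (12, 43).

(70, 22)

Repeated addition: build up to 6G.
2G: tangent at (12, 43): λ = (3·12² + 27)/(2·43) ≡ 64/7. 7⁻¹ ≡ 34 (mod 79) since 7·34 = 238 ≡ 1, so λ ≡ 64·34 ≡ 43.
  x = λ² - 12 - 12 = 1849 - 24 ≡ 8; y = λ·(12 - 8) - 43 ≡ 50. → (8, 50)
3G: (8, 50) + (12, 43). λ = (43 - 50)/(12 - 8) ≡ 72/4 mod 79. 4⁻¹ ≡ 20 (mod 79), so λ ≡ 18.
  x = λ² - 8 - 12 = 324 - 20 ≡ 67; y = λ·(8 - 67) - 50 ≡ 73. → (67, 73)
4G: (67, 73) + (12, 43). λ = (43 - 73)/(12 - 67) ≡ 49/24 mod 79. 24⁻¹ ≡ 56 (mod 79), so λ ≡ 58.
  x = λ² - 67 - 12 = 3364 - 79 ≡ 46; y = λ·(67 - 46) - 73 ≡ 39. → (46, 39)
5G: (46, 39) + (12, 43). λ = (43 - 39)/(12 - 46) ≡ 4/45 mod 79. 45⁻¹ ≡ 72 (mod 79), so λ ≡ 51.
  x = λ² - 46 - 12 = 2601 - 58 ≡ 15; y = λ·(46 - 15) - 39 ≡ 41. → (15, 41)
6G: (15, 41) + (12, 43). λ = (43 - 41)/(12 - 15) ≡ 2/76 mod 79. 76⁻¹ ≡ 26 (mod 79) since 76·26 = 1976 ≡ 1, so λ ≡ 52.
  x = λ² - 15 - 12 = 2704 - 27 ≡ 70; y = λ·(15 - 70) - 41 ≡ 22. → (70, 22)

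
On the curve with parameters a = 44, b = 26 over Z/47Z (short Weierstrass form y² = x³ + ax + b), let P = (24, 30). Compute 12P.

Repeated addition: build up to 12P.
2P: tangent at (24, 30): λ = (3·24² + 44)/(2·30) ≡ 33/13. 13⁻¹ ≡ 29 (mod 47) since 13·29 = 377 ≡ 1, so λ ≡ 33·29 ≡ 17.
  x = λ² - 24 - 24 = 289 - 48 ≡ 6; y = λ·(24 - 6) - 30 ≡ 41. → (6, 41)
3P: (6, 41) + (24, 30). λ = (30 - 41)/(24 - 6) ≡ 36/18 mod 47. 18⁻¹ ≡ 34 (mod 47), so λ ≡ 2.
  x = λ² - 6 - 24 = 4 - 30 ≡ 21; y = λ·(6 - 21) - 41 ≡ 23. → (21, 23)
4P: (21, 23) + (24, 30). λ = (30 - 23)/(24 - 21) ≡ 7/3 mod 47. 3⁻¹ ≡ 16 (mod 47) since 3·16 = 48 ≡ 1, so λ ≡ 18.
  x = λ² - 21 - 24 = 324 - 45 ≡ 44; y = λ·(21 - 44) - 23 ≡ 33. → (44, 33)
5P: (44, 33) + (24, 30). λ = (30 - 33)/(24 - 44) ≡ 44/27 mod 47. 27⁻¹ ≡ 7 (mod 47), so λ ≡ 26.
  x = λ² - 44 - 24 = 676 - 68 ≡ 44; y = λ·(44 - 44) - 33 ≡ 14. → (44, 14)
6P: (44, 14) + (24, 30). λ = (30 - 14)/(24 - 44) ≡ 16/27 mod 47. 27⁻¹ ≡ 7 (mod 47) since 27·7 = 189 ≡ 1, so λ ≡ 18.
  x = λ² - 44 - 24 = 324 - 68 ≡ 21; y = λ·(44 - 21) - 14 ≡ 24. → (21, 24)
7P: (21, 24) + (24, 30). λ = (30 - 24)/(24 - 21) ≡ 6/3 mod 47. 3⁻¹ ≡ 16 (mod 47), so λ ≡ 2.
  x = λ² - 21 - 24 = 4 - 45 ≡ 6; y = λ·(21 - 6) - 24 ≡ 6. → (6, 6)
8P: (6, 6) + (24, 30). λ = (30 - 6)/(24 - 6) ≡ 24/18 mod 47. 18⁻¹ ≡ 34 (mod 47), so λ ≡ 17.
  x = λ² - 6 - 24 = 289 - 30 ≡ 24; y = λ·(6 - 24) - 6 ≡ 17. → (24, 17)
9P: (24, 17) + (24, 30): same x and y₁ ≡ -y₂, so the sum is 𝒪.
10P: 𝒪 + (24, 30) = (24, 30) (identity).
11P: tangent at (24, 30): λ = (3·24² + 44)/(2·30) ≡ 33/13. 13⁻¹ ≡ 29 (mod 47), so λ ≡ 33·29 ≡ 17.
  x = λ² - 24 - 24 = 289 - 48 ≡ 6; y = λ·(24 - 6) - 30 ≡ 41. → (6, 41)
12P: (6, 41) + (24, 30). λ = (30 - 41)/(24 - 6) ≡ 36/18 mod 47. 18⁻¹ ≡ 34 (mod 47) since 18·34 = 612 ≡ 1, so λ ≡ 2.
  x = λ² - 6 - 24 = 4 - 30 ≡ 21; y = λ·(6 - 21) - 41 ≡ 23. → (21, 23)

(21, 23)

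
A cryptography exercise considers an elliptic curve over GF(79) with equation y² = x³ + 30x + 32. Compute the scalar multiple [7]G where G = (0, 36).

Repeated addition: build up to 7G.
2G: tangent at (0, 36): λ = (3·0² + 30)/(2·36) ≡ 30/72. 72⁻¹ ≡ 45 (mod 79), so λ ≡ 30·45 ≡ 7.
  x = λ² - 0 - 0 = 49 - 0 ≡ 49; y = λ·(0 - 49) - 36 ≡ 16. → (49, 16)
3G: (49, 16) + (0, 36). λ = (36 - 16)/(0 - 49) ≡ 20/30 mod 79. 30⁻¹ ≡ 29 (mod 79), so λ ≡ 27.
  x = λ² - 49 - 0 = 729 - 49 ≡ 48; y = λ·(49 - 48) - 16 ≡ 11. → (48, 11)
4G: (48, 11) + (0, 36). λ = (36 - 11)/(0 - 48) ≡ 25/31 mod 79. 31⁻¹ ≡ 51 (mod 79) since 31·51 = 1581 ≡ 1, so λ ≡ 11.
  x = λ² - 48 - 0 = 121 - 48 ≡ 73; y = λ·(48 - 73) - 11 ≡ 30. → (73, 30)
5G: (73, 30) + (0, 36). λ = (36 - 30)/(0 - 73) ≡ 6/6 mod 79. 6⁻¹ ≡ 66 (mod 79) since 6·66 = 396 ≡ 1, so λ ≡ 1.
  x = λ² - 73 - 0 = 1 - 73 ≡ 7; y = λ·(73 - 7) - 30 ≡ 36. → (7, 36)
6G: (7, 36) + (0, 36). λ = (36 - 36)/(0 - 7) ≡ 0/72 mod 79. 72⁻¹ ≡ 45 (mod 79) since 72·45 = 3240 ≡ 1, so λ ≡ 0.
  x = λ² - 7 - 0 = 0 - 7 ≡ 72; y = λ·(7 - 72) - 36 ≡ 43. → (72, 43)
7G: (72, 43) + (0, 36). λ = (36 - 43)/(0 - 72) ≡ 72/7 mod 79. 7⁻¹ ≡ 34 (mod 79), so λ ≡ 78.
  x = λ² - 72 - 0 = 6084 - 72 ≡ 8; y = λ·(72 - 8) - 43 ≡ 51. → (8, 51)

(8, 51)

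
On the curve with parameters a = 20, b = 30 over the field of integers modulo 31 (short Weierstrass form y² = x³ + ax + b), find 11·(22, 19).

Write Q = (22, 19).
Repeated addition: build up to 11Q.
2Q: tangent at (22, 19): λ = (3·22² + 20)/(2·19) ≡ 15/7. 7⁻¹ ≡ 9 (mod 31), so λ ≡ 15·9 ≡ 11.
  x = λ² - 22 - 22 = 121 - 44 ≡ 15; y = λ·(22 - 15) - 19 ≡ 27. → (15, 27)
3Q: (15, 27) + (22, 19). λ = (19 - 27)/(22 - 15) ≡ 23/7 mod 31. 7⁻¹ ≡ 9 (mod 31) since 7·9 = 63 ≡ 1, so λ ≡ 21.
  x = λ² - 15 - 22 = 441 - 37 ≡ 1; y = λ·(15 - 1) - 27 ≡ 19. → (1, 19)
4Q: (1, 19) + (22, 19). λ = (19 - 19)/(22 - 1) ≡ 0/21 mod 31. 21⁻¹ ≡ 3 (mod 31), so λ ≡ 0.
  x = λ² - 1 - 22 = 0 - 23 ≡ 8; y = λ·(1 - 8) - 19 ≡ 12. → (8, 12)
5Q: (8, 12) + (22, 19). λ = (19 - 12)/(22 - 8) ≡ 7/14 mod 31. 14⁻¹ ≡ 20 (mod 31), so λ ≡ 16.
  x = λ² - 8 - 22 = 256 - 30 ≡ 9; y = λ·(8 - 9) - 12 ≡ 3. → (9, 3)
6Q: (9, 3) + (22, 19). λ = (19 - 3)/(22 - 9) ≡ 16/13 mod 31. 13⁻¹ ≡ 12 (mod 31), so λ ≡ 6.
  x = λ² - 9 - 22 = 36 - 31 ≡ 5; y = λ·(9 - 5) - 3 ≡ 21. → (5, 21)
7Q: (5, 21) + (22, 19). λ = (19 - 21)/(22 - 5) ≡ 29/17 mod 31. 17⁻¹ ≡ 11 (mod 31), so λ ≡ 9.
  x = λ² - 5 - 22 = 81 - 27 ≡ 23; y = λ·(5 - 23) - 21 ≡ 3. → (23, 3)
8Q: (23, 3) + (22, 19). λ = (19 - 3)/(22 - 23) ≡ 16/30 mod 31. 30⁻¹ ≡ 30 (mod 31) since 30·30 = 900 ≡ 1, so λ ≡ 15.
  x = λ² - 23 - 22 = 225 - 45 ≡ 25; y = λ·(23 - 25) - 3 ≡ 29. → (25, 29)
9Q: (25, 29) + (22, 19). λ = (19 - 29)/(22 - 25) ≡ 21/28 mod 31. 28⁻¹ ≡ 10 (mod 31), so λ ≡ 24.
  x = λ² - 25 - 22 = 576 - 47 ≡ 2; y = λ·(25 - 2) - 29 ≡ 27. → (2, 27)
10Q: (2, 27) + (22, 19). λ = (19 - 27)/(22 - 2) ≡ 23/20 mod 31. 20⁻¹ ≡ 14 (mod 31) since 20·14 = 280 ≡ 1, so λ ≡ 12.
  x = λ² - 2 - 22 = 144 - 24 ≡ 27; y = λ·(2 - 27) - 27 ≡ 14. → (27, 14)
11Q: (27, 14) + (22, 19). λ = (19 - 14)/(22 - 27) ≡ 5/26 mod 31. 26⁻¹ ≡ 6 (mod 31), so λ ≡ 30.
  x = λ² - 27 - 22 = 900 - 49 ≡ 14; y = λ·(27 - 14) - 14 ≡ 4. → (14, 4)

(14, 4)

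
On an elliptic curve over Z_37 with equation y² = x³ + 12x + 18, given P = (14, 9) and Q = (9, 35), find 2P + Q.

First 2P:
Repeated addition: build up to 2P.
2P: tangent at (14, 9): λ = (3·14² + 12)/(2·9) ≡ 8/18. 18⁻¹ ≡ 35 (mod 37), so λ ≡ 8·35 ≡ 21.
  x = λ² - 14 - 14 = 441 - 28 ≡ 6; y = λ·(14 - 6) - 9 ≡ 11. → (6, 11)
2P = (6, 11).
Finally 2P + Q:
(6, 11) + (9, 35). λ = (35 - 11)/(9 - 6) ≡ 24/3 mod 37. 3⁻¹ ≡ 25 (mod 37), so λ ≡ 8.
  x = λ² - 6 - 9 = 64 - 15 ≡ 12; y = λ·(6 - 12) - 11 ≡ 15. → (12, 15)

(12, 15)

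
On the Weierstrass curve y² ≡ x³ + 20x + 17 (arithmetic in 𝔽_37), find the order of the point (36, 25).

3

2P: tangent at (36, 25): λ = (3·36² + 20)/(2·25) ≡ 23/13. 13⁻¹ ≡ 20 (mod 37), so λ ≡ 23·20 ≡ 16.
  x = λ² - 36 - 36 = 256 - 72 ≡ 36; y = λ·(36 - 36) - 25 ≡ 12. → (36, 12)
3P: (36, 12) + (36, 25): same x and y₁ ≡ -y₂, so the sum is O.
3P = O, so the order is 3.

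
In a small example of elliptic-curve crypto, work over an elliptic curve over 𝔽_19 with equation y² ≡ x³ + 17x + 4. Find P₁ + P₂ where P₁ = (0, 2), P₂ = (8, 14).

(0, 2) + (8, 14). λ = (14 - 2)/(8 - 0) ≡ 12/8 mod 19. 8⁻¹ ≡ 12 (mod 19) since 8·12 = 96 ≡ 1, so λ ≡ 11.
  x = λ² - 0 - 8 = 121 - 8 ≡ 18; y = λ·(0 - 18) - 2 ≡ 9. → (18, 9)

(18, 9)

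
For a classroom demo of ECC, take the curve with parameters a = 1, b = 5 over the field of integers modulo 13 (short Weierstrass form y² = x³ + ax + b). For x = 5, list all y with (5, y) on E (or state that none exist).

none

x³ + 1x + 5 = 135 ≡ 5 (mod 13).
5 is a non-residue mod 13; no y exists.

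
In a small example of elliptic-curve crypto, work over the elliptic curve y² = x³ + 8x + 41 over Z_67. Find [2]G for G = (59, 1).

(33, 53)

tangent at (59, 1): λ = (3·59² + 8)/(2·1) ≡ 66/2. 2⁻¹ ≡ 34 (mod 67) since 2·34 = 68 ≡ 1, so λ ≡ 66·34 ≡ 33.
  x = λ² - 59 - 59 = 1089 - 118 ≡ 33; y = λ·(59 - 33) - 1 ≡ 53. → (33, 53)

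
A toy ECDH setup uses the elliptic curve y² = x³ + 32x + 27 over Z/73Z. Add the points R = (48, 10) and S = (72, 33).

(42, 14)

(48, 10) + (72, 33). λ = (33 - 10)/(72 - 48) ≡ 23/24 mod 73. 24⁻¹ ≡ 70 (mod 73) since 24·70 = 1680 ≡ 1, so λ ≡ 4.
  x = λ² - 48 - 72 = 16 - 120 ≡ 42; y = λ·(48 - 42) - 10 ≡ 14. → (42, 14)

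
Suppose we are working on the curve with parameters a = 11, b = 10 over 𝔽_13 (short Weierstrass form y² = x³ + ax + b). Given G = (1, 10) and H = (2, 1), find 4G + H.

(4, 1)

First 4G:
Double-and-add on 4 = (100)₂. Start with G = (1, 10) for the leading 1-bit.
double: tangent at (1, 10): λ = (3·1² + 11)/(2·10) ≡ 1/7. 7⁻¹ ≡ 2 (mod 13), so λ ≡ 1·2 ≡ 2.
  x = λ² - 1 - 1 = 4 - 2 ≡ 2; y = λ·(1 - 2) - 10 ≡ 1. → (2, 1)
double: tangent at (2, 1): λ = (3·2² + 11)/(2·1) ≡ 10/2. 2⁻¹ ≡ 7 (mod 13), so λ ≡ 10·7 ≡ 5.
  x = λ² - 2 - 2 = 25 - 4 ≡ 8; y = λ·(2 - 8) - 1 ≡ 8. → (8, 8)
4G = (8, 8).
Finally 4G + H:
(8, 8) + (2, 1). λ = (1 - 8)/(2 - 8) ≡ 6/7 mod 13. 7⁻¹ ≡ 2 (mod 13), so λ ≡ 12.
  x = λ² - 8 - 2 = 144 - 10 ≡ 4; y = λ·(8 - 4) - 8 ≡ 1. → (4, 1)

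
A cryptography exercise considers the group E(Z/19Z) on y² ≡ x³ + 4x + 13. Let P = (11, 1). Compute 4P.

(4, 13)

Repeated addition: build up to 4P.
2P: tangent at (11, 1): λ = (3·11² + 4)/(2·1) ≡ 6/2. 2⁻¹ ≡ 10 (mod 19), so λ ≡ 6·10 ≡ 3.
  x = λ² - 11 - 11 = 9 - 22 ≡ 6; y = λ·(11 - 6) - 1 ≡ 14. → (6, 14)
3P: (6, 14) + (11, 1). λ = (1 - 14)/(11 - 6) ≡ 6/5 mod 19. 5⁻¹ ≡ 4 (mod 19), so λ ≡ 5.
  x = λ² - 6 - 11 = 25 - 17 ≡ 8; y = λ·(6 - 8) - 14 ≡ 14. → (8, 14)
4P: (8, 14) + (11, 1). λ = (1 - 14)/(11 - 8) ≡ 6/3 mod 19. 3⁻¹ ≡ 13 (mod 19) since 3·13 = 39 ≡ 1, so λ ≡ 2.
  x = λ² - 8 - 11 = 4 - 19 ≡ 4; y = λ·(8 - 4) - 14 ≡ 13. → (4, 13)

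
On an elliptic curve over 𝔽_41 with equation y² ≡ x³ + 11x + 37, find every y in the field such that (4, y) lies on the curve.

none

x³ + 11x + 37 = 145 ≡ 22 (mod 41).
22 is a non-residue mod 41; no y exists.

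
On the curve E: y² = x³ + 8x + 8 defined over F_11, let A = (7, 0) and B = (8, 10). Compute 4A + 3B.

(8, 1)

First 4A:
Repeated addition: build up to 4A.
2A: (7, 0) + (7, 0): same x and y₁ ≡ -y₂, so the sum is O.
3A: O + (7, 0) = (7, 0) (identity).
4A: (7, 0) + (7, 0): same x and y₁ ≡ -y₂, so the sum is O.
4A = O.
Next 3B:
Repeated addition: build up to 3B.
2B: tangent at (8, 10): λ = (3·8² + 8)/(2·10) ≡ 2/9. 9⁻¹ ≡ 5 (mod 11), so λ ≡ 2·5 ≡ 10.
  x = λ² - 8 - 8 = 100 - 16 ≡ 7; y = λ·(8 - 7) - 10 ≡ 0. → (7, 0)
3B: (7, 0) + (8, 10). λ = (10 - 0)/(8 - 7) ≡ 10/1 mod 11. 1⁻¹ ≡ 1 (mod 11), so λ ≡ 10.
  x = λ² - 7 - 8 = 100 - 15 ≡ 8; y = λ·(7 - 8) - 0 ≡ 1. → (8, 1)
3B = (8, 1).
Finally 4A + 3B:
O + (8, 1) = (8, 1) (identity).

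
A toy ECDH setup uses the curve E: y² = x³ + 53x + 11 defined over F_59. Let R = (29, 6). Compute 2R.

(30, 35)

tangent at (29, 6): λ = (3·29² + 53)/(2·6) ≡ 39/12. 12⁻¹ ≡ 5 (mod 59) since 12·5 = 60 ≡ 1, so λ ≡ 39·5 ≡ 18.
  x = λ² - 29 - 29 = 324 - 58 ≡ 30; y = λ·(29 - 30) - 6 ≡ 35. → (30, 35)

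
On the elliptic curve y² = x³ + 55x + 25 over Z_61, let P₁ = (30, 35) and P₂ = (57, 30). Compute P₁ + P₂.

(47, 54)

(30, 35) + (57, 30). λ = (30 - 35)/(57 - 30) ≡ 56/27 mod 61. 27⁻¹ ≡ 52 (mod 61) since 27·52 = 1404 ≡ 1, so λ ≡ 45.
  x = λ² - 30 - 57 = 2025 - 87 ≡ 47; y = λ·(30 - 47) - 35 ≡ 54. → (47, 54)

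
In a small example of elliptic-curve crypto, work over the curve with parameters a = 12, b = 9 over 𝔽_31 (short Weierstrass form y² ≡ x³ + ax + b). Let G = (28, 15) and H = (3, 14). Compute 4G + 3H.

(3, 17)

First 4G:
Repeated addition: build up to 4G.
2G: tangent at (28, 15): λ = (3·28² + 12)/(2·15) ≡ 8/30. 30⁻¹ ≡ 30 (mod 31), so λ ≡ 8·30 ≡ 23.
  x = λ² - 28 - 28 = 529 - 56 ≡ 8; y = λ·(28 - 8) - 15 ≡ 11. → (8, 11)
3G: (8, 11) + (28, 15). λ = (15 - 11)/(28 - 8) ≡ 4/20 mod 31. 20⁻¹ ≡ 14 (mod 31) since 20·14 = 280 ≡ 1, so λ ≡ 25.
  x = λ² - 8 - 28 = 625 - 36 ≡ 0; y = λ·(8 - 0) - 11 ≡ 3. → (0, 3)
4G: (0, 3) + (28, 15). λ = (15 - 3)/(28 - 0) ≡ 12/28 mod 31. 28⁻¹ ≡ 10 (mod 31), so λ ≡ 27.
  x = λ² - 0 - 28 = 729 - 28 ≡ 19; y = λ·(0 - 19) - 3 ≡ 11. → (19, 11)
4G = (19, 11).
Next 3H:
Repeated addition: build up to 3H.
2H: tangent at (3, 14): λ = (3·3² + 12)/(2·14) ≡ 8/28. 28⁻¹ ≡ 10 (mod 31), so λ ≡ 8·10 ≡ 18.
  x = λ² - 3 - 3 = 324 - 6 ≡ 8; y = λ·(3 - 8) - 14 ≡ 20. → (8, 20)
3H: (8, 20) + (3, 14). λ = (14 - 20)/(3 - 8) ≡ 25/26 mod 31. 26⁻¹ ≡ 6 (mod 31) since 26·6 = 156 ≡ 1, so λ ≡ 26.
  x = λ² - 8 - 3 = 676 - 11 ≡ 14; y = λ·(8 - 14) - 20 ≡ 10. → (14, 10)
3H = (14, 10).
Finally 4G + 3H:
(19, 11) + (14, 10). λ = (10 - 11)/(14 - 19) ≡ 30/26 mod 31. 26⁻¹ ≡ 6 (mod 31), so λ ≡ 25.
  x = λ² - 19 - 14 = 625 - 33 ≡ 3; y = λ·(19 - 3) - 11 ≡ 17. → (3, 17)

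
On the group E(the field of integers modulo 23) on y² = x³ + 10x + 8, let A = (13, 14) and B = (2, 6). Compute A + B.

(11, 0)

(13, 14) + (2, 6). λ = (6 - 14)/(2 - 13) ≡ 15/12 mod 23. 12⁻¹ ≡ 2 (mod 23), so λ ≡ 7.
  x = λ² - 13 - 2 = 49 - 15 ≡ 11; y = λ·(13 - 11) - 14 ≡ 0. → (11, 0)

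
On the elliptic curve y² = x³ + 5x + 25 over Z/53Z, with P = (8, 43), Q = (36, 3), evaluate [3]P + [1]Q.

First 3P:
Repeated addition: build up to 3P.
2P: tangent at (8, 43): λ = (3·8² + 5)/(2·43) ≡ 38/33. 33⁻¹ ≡ 45 (mod 53), so λ ≡ 38·45 ≡ 14.
  x = λ² - 8 - 8 = 196 - 16 ≡ 21; y = λ·(8 - 21) - 43 ≡ 40. → (21, 40)
3P: (21, 40) + (8, 43). λ = (43 - 40)/(8 - 21) ≡ 3/40 mod 53. 40⁻¹ ≡ 4 (mod 53), so λ ≡ 12.
  x = λ² - 21 - 8 = 144 - 29 ≡ 9; y = λ·(21 - 9) - 40 ≡ 51. → (9, 51)
3P = (9, 51).
Finally 3P + Q:
(9, 51) + (36, 3). λ = (3 - 51)/(36 - 9) ≡ 5/27 mod 53. 27⁻¹ ≡ 2 (mod 53) since 27·2 = 54 ≡ 1, so λ ≡ 10.
  x = λ² - 9 - 36 = 100 - 45 ≡ 2; y = λ·(9 - 2) - 51 ≡ 19. → (2, 19)

(2, 19)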